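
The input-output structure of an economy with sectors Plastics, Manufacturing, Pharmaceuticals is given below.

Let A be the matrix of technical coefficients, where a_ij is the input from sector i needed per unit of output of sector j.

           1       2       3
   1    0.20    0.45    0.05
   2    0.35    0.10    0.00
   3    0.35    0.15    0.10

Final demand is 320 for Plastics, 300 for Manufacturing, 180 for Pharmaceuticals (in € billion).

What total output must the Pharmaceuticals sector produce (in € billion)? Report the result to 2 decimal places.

I − A =
  [   0.80    -0.45    -0.05]
  [  -0.35     0.90     0.00]
  [  -0.35    -0.15     0.90]
Cofactors of I−A, C_ij = (−1)^(i+j)·(minor ij) (rows/columns in the sector order above):
  C_11 = (0.90)(0.90) − (0.00)(-0.15) = 0.8100
  C_12 = −[(-0.35)(0.90) − (0.00)(-0.35)] = 0.3150
  C_13 = (-0.35)(-0.15) − (0.90)(-0.35) = 0.3675
  C_21 = −[(-0.45)(0.90) − (-0.05)(-0.15)] = 0.4125
  C_22 = (0.80)(0.90) − (-0.05)(-0.35) = 0.7025
  C_23 = −[(0.80)(-0.15) − (-0.45)(-0.35)] = 0.2775
  C_31 = (-0.45)(0.00) − (-0.05)(0.90) = 0.0450
  C_32 = −[(0.80)(0.00) − (-0.05)(-0.35)] = 0.0175
  C_33 = (0.80)(0.90) − (-0.45)(-0.35) = 0.5625
det(I−A) = Σ_j (I−A)_1j·C_1j = (0.80)(0.8100) + (-0.45)(0.3150) + (-0.05)(0.3675) = 0.487875
adj(I−A) = Cᵀ =
  [ 0.8100   0.4125   0.0450]
  [ 0.3150   0.7025   0.0175]
  [ 0.3675   0.2775   0.5625]
(I − A)⁻¹ = adj(I−A) / det(I−A) ≈
  [   1.6603     0.8455     0.0922]
  [   0.6457     1.4399     0.0359]
  [   0.7533     0.5688     1.1530]
x = (I − A)⁻¹ d = adj(I−A)·d / det(I−A), with det(I−A) = 0.487875:
  x_1 = (0.8100·320 + 0.4125·300 + 0.0450·180) / 0.487875 = 391.05 / 0.487875 ≈ 801.54
  x_2 = (0.3150·320 + 0.7025·300 + 0.0175·180) / 0.487875 = 314.70 / 0.487875 ≈ 645.04
  x_3 = (0.3675·320 + 0.2775·300 + 0.5625·180) / 0.487875 = 302.10 / 0.487875 ≈ 619.22

x_3 = 619.22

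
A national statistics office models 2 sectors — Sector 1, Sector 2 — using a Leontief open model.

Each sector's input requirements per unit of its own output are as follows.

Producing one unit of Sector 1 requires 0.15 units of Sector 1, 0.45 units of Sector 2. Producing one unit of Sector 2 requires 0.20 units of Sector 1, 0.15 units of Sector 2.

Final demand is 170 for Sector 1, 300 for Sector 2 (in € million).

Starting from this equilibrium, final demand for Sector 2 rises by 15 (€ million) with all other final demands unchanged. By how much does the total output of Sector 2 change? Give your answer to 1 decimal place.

I − A =
  [   0.85    -0.20]
  [  -0.45     0.85]
det(I−A) = (0.85)(0.85) − (-0.20)(-0.45) = 0.6325
adj(I−A) = [[0.85, 0.20], [0.45, 0.85]]
(I − A)⁻¹ = adj(I−A) / det(I−A) ≈
  [   1.3439     0.3162]
  [   0.7115     1.3439]
Δx = (I − A)⁻¹ Δd with Δd having +15 in the Sector 2 component and 0 elsewhere.
So Δx_2 = L_22 · (+15), where L_22 = adj(I−A)_22 / det(I−A) = 0.85 / 0.6325.
Δx_2 = 0.85 × (+15) / 0.6325 = 12.75 / 0.6325 ≈ 20.2.

Δx_2 = 20.2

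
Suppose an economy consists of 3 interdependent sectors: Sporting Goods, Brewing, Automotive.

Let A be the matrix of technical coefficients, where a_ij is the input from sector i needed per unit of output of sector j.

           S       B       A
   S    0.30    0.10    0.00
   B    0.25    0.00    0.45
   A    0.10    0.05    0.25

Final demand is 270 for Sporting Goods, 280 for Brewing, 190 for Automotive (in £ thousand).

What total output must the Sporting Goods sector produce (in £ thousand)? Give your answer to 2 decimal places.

I − A =
  [   0.70    -0.10     0.00]
  [  -0.25     1.00    -0.45]
  [  -0.10    -0.05     0.75]
Cofactors of I−A, C_ij = (−1)^(i+j)·(minor ij) (rows/columns in the sector order above):
  C_11 = (1.00)(0.75) − (-0.45)(-0.05) = 0.7275
  C_12 = −[(-0.25)(0.75) − (-0.45)(-0.10)] = 0.2325
  C_13 = (-0.25)(-0.05) − (1.00)(-0.10) = 0.1125
  C_21 = −[(-0.10)(0.75) − (0.00)(-0.05)] = 0.0750
  C_22 = (0.70)(0.75) − (0.00)(-0.10) = 0.5250
  C_23 = −[(0.70)(-0.05) − (-0.10)(-0.10)] = 0.0450
  C_31 = (-0.10)(-0.45) − (0.00)(1.00) = 0.0450
  C_32 = −[(0.70)(-0.45) − (0.00)(-0.25)] = 0.3150
  C_33 = (0.70)(1.00) − (-0.10)(-0.25) = 0.6750
det(I−A) = Σ_j (I−A)_1j·C_1j = (0.70)(0.7275) + (-0.10)(0.2325) + (0.00)(0.1125) = 0.4860
adj(I−A) = Cᵀ =
  [ 0.7275   0.0750   0.0450]
  [ 0.2325   0.5250   0.3150]
  [ 0.1125   0.0450   0.6750]
(I − A)⁻¹ = adj(I−A) / det(I−A) ≈
  [   1.4969     0.1543     0.0926]
  [   0.4784     1.0802     0.6481]
  [   0.2315     0.0926     1.3889]
x = (I − A)⁻¹ d = adj(I−A)·d / det(I−A), with det(I−A) = 0.4860:
  x_S = (0.7275·270 + 0.0750·280 + 0.0450·190) / 0.4860 = 225.975 / 0.4860 ≈ 464.97
  x_B = (0.2325·270 + 0.5250·280 + 0.3150·190) / 0.4860 = 269.625 / 0.4860 ≈ 554.78
  x_A = (0.1125·270 + 0.0450·280 + 0.6750·190) / 0.4860 = 171.225 / 0.4860 ≈ 352.31

x_S = 464.97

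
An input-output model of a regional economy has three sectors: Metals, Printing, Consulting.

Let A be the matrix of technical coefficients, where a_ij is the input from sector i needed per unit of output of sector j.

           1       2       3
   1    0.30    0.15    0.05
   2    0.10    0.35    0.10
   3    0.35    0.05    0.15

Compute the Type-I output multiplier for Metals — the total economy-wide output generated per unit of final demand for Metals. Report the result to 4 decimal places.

m_1 = 2.5451

I − A =
  [   0.70    -0.15    -0.05]
  [  -0.10     0.65    -0.10]
  [  -0.35    -0.05     0.85]
Cofactors of I−A, C_ij = (−1)^(i+j)·(minor ij) (rows/columns in the sector order above):
  C_11 = (0.65)(0.85) − (-0.10)(-0.05) = 0.5475
  C_12 = −[(-0.10)(0.85) − (-0.10)(-0.35)] = 0.1200
  C_13 = (-0.10)(-0.05) − (0.65)(-0.35) = 0.2325
  C_21 = −[(-0.15)(0.85) − (-0.05)(-0.05)] = 0.1300
  C_22 = (0.70)(0.85) − (-0.05)(-0.35) = 0.5775
  C_23 = −[(0.70)(-0.05) − (-0.15)(-0.35)] = 0.0875
  C_31 = (-0.15)(-0.10) − (-0.05)(0.65) = 0.0475
  C_32 = −[(0.70)(-0.10) − (-0.05)(-0.10)] = 0.0750
  C_33 = (0.70)(0.65) − (-0.15)(-0.10) = 0.4400
det(I−A) = Σ_j (I−A)_1j·C_1j = (0.70)(0.5475) + (-0.15)(0.1200) + (-0.05)(0.2325) = 0.353625
adj(I−A) = Cᵀ =
  [ 0.5475   0.1300   0.0475]
  [ 0.1200   0.5775   0.0750]
  [ 0.2325   0.0875   0.4400]
(I − A)⁻¹ = adj(I−A) / det(I−A) ≈
  [   1.54825     0.36762     0.13432]
  [   0.33934     1.63309     0.21209]
  [   0.65748     0.24744     1.24426]
The output multiplier for sector j is the column-j sum of the Leontief inverse (I − A)⁻¹ = adj(I−A) / det(I−A).
Column 1 of adj(I−A): (0.5475, 0.1200, 0.2325); det(I−A) = 0.353625.
m_1 = (0.5475 + 0.1200 + 0.2325) / 0.353625 = 0.90 / 0.353625 ≈ 2.5451.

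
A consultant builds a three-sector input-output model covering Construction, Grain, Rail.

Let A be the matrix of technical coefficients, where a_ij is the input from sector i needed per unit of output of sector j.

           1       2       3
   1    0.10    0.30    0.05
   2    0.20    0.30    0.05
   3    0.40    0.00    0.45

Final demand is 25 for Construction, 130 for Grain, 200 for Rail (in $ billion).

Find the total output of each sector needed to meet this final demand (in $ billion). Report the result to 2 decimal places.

I − A =
  [   0.90    -0.30    -0.05]
  [  -0.20     0.70    -0.05]
  [  -0.40     0.00     0.55]
Cofactors of I−A, C_ij = (−1)^(i+j)·(minor ij) (rows/columns in the sector order above):
  C_11 = (0.70)(0.55) − (-0.05)(0.00) = 0.3850
  C_12 = −[(-0.20)(0.55) − (-0.05)(-0.40)] = 0.1300
  C_13 = (-0.20)(0.00) − (0.70)(-0.40) = 0.2800
  C_21 = −[(-0.30)(0.55) − (-0.05)(0.00)] = 0.1650
  C_22 = (0.90)(0.55) − (-0.05)(-0.40) = 0.4750
  C_23 = −[(0.90)(0.00) − (-0.30)(-0.40)] = 0.1200
  C_31 = (-0.30)(-0.05) − (-0.05)(0.70) = 0.0500
  C_32 = −[(0.90)(-0.05) − (-0.05)(-0.20)] = 0.0550
  C_33 = (0.90)(0.70) − (-0.30)(-0.20) = 0.5700
det(I−A) = Σ_j (I−A)_1j·C_1j = (0.90)(0.3850) + (-0.30)(0.1300) + (-0.05)(0.2800) = 0.2935
adj(I−A) = Cᵀ =
  [ 0.3850   0.1650   0.0500]
  [ 0.1300   0.4750   0.0550]
  [ 0.2800   0.1200   0.5700]
(I − A)⁻¹ = adj(I−A) / det(I−A) ≈
  [   1.3118     0.5622     0.1704]
  [   0.4429     1.6184     0.1874]
  [   0.9540     0.4089     1.9421]
x = (I − A)⁻¹ d = adj(I−A)·d / det(I−A), with det(I−A) = 0.2935:
  x_1 = (0.3850·25 + 0.1650·130 + 0.0500·200) / 0.2935 = 41.075 / 0.2935 ≈ 139.95
  x_2 = (0.1300·25 + 0.4750·130 + 0.0550·200) / 0.2935 = 76.00 / 0.2935 ≈ 258.94
  x_3 = (0.2800·25 + 0.1200·130 + 0.5700·200) / 0.2935 = 136.60 / 0.2935 ≈ 465.42

x_1 = 139.95, x_2 = 258.94, x_3 = 465.42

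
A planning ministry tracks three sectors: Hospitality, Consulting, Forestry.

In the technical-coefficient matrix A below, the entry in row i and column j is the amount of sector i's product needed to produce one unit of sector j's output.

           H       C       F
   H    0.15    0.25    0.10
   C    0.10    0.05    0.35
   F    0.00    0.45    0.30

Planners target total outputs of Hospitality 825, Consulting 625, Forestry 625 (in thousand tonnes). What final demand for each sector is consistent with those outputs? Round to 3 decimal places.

I − A =
  [   0.85    -0.25    -0.10]
  [  -0.10     0.95    -0.35]
  [   0.00    -0.45     0.70]
d = (I − A) x:
  d_H = (+0.85)·825 + (-0.25)·625 + (-0.10)·625 = 482.500
  d_C = (-0.10)·825 + (+0.95)·625 + (-0.35)·625 = 292.500
  d_F = (+0.00)·825 + (-0.45)·625 + (+0.70)·625 = 156.250

d_H = 482.500, d_C = 292.500, d_F = 156.250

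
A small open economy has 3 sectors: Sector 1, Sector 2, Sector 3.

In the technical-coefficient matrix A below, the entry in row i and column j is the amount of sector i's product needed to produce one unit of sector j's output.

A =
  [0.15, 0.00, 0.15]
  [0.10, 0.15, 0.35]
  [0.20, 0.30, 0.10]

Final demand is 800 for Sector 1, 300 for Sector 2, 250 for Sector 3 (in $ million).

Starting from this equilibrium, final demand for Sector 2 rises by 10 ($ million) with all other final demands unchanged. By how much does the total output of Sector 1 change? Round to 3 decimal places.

I − A =
  [   0.85     0.00    -0.15]
  [  -0.10     0.85    -0.35]
  [  -0.20    -0.30     0.90]
Cofactors of I−A, C_ij = (−1)^(i+j)·(minor ij) (rows/columns in the sector order above):
  C_11 = (0.85)(0.90) − (-0.35)(-0.30) = 0.6600
  C_12 = −[(-0.10)(0.90) − (-0.35)(-0.20)] = 0.1600
  C_13 = (-0.10)(-0.30) − (0.85)(-0.20) = 0.2000
  C_21 = −[(0.00)(0.90) − (-0.15)(-0.30)] = 0.0450
  C_22 = (0.85)(0.90) − (-0.15)(-0.20) = 0.7350
  C_23 = −[(0.85)(-0.30) − (0.00)(-0.20)] = 0.2550
  C_31 = (0.00)(-0.35) − (-0.15)(0.85) = 0.1275
  C_32 = −[(0.85)(-0.35) − (-0.15)(-0.10)] = 0.3125
  C_33 = (0.85)(0.85) − (0.00)(-0.10) = 0.7225
det(I−A) = Σ_j (I−A)_1j·C_1j = (0.85)(0.6600) + (0.00)(0.1600) + (-0.15)(0.2000) = 0.5310
adj(I−A) = Cᵀ =
  [ 0.6600   0.0450   0.1275]
  [ 0.1600   0.7350   0.3125]
  [ 0.2000   0.2550   0.7225]
(I − A)⁻¹ = adj(I−A) / det(I−A) ≈
  [   1.2429     0.0847     0.2401]
  [   0.3013     1.3842     0.5885]
  [   0.3766     0.4802     1.3606]
Δx = (I − A)⁻¹ Δd with Δd having +10 in the Sector 2 component and 0 elsewhere.
So Δx_1 = L_12 · (+10), where L_12 = adj(I−A)_12 / det(I−A) = 0.0450 / 0.5310.
Δx_1 = 0.0450 × (+10) / 0.5310 = 0.45 / 0.5310 ≈ 0.847.

Δx_1 = 0.847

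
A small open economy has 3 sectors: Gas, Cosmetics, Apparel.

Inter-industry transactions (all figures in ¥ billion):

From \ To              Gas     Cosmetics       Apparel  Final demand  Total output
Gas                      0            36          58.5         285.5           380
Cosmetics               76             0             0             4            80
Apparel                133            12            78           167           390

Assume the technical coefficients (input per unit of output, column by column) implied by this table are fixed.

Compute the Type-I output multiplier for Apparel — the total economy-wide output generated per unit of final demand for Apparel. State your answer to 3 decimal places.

m_A = 1.624

Technical coefficients a_ij = z_ij / X_j:
  a_GG = 0/380 = 0.00, a_CG = 76/380 = 0.20, a_AG = 133/380 = 0.35
  a_GC = 36/80 = 0.45, a_CC = 0/80 = 0.00, a_AC = 12/80 = 0.15
  a_GA = 58.5/390 = 0.15, a_CA = 0/390 = 0.00, a_AA = 78/390 = 0.20
I − A =
  [   1.00    -0.45    -0.15]
  [  -0.20     1.00     0.00]
  [  -0.35    -0.15     0.80]
Cofactors of I−A, C_ij = (−1)^(i+j)·(minor ij) (rows/columns in the sector order above):
  C_11 = (1.00)(0.80) − (0.00)(-0.15) = 0.8000
  C_12 = −[(-0.20)(0.80) − (0.00)(-0.35)] = 0.1600
  C_13 = (-0.20)(-0.15) − (1.00)(-0.35) = 0.3800
  C_21 = −[(-0.45)(0.80) − (-0.15)(-0.15)] = 0.3825
  C_22 = (1.00)(0.80) − (-0.15)(-0.35) = 0.7475
  C_23 = −[(1.00)(-0.15) − (-0.45)(-0.35)] = 0.3075
  C_31 = (-0.45)(0.00) − (-0.15)(1.00) = 0.1500
  C_32 = −[(1.00)(0.00) − (-0.15)(-0.20)] = 0.0300
  C_33 = (1.00)(1.00) − (-0.45)(-0.20) = 0.9100
det(I−A) = Σ_j (I−A)_1j·C_1j = (1.00)(0.8000) + (-0.45)(0.1600) + (-0.15)(0.3800) = 0.6710
adj(I−A) = Cᵀ =
  [ 0.8000   0.3825   0.1500]
  [ 0.1600   0.7475   0.0300]
  [ 0.3800   0.3075   0.9100]
(I − A)⁻¹ = adj(I−A) / det(I−A) ≈
  [   1.1923     0.5700     0.2235]
  [   0.2385     1.1140     0.0447]
  [   0.5663     0.4583     1.3562]
The output multiplier for sector j is the column-j sum of the Leontief inverse (I − A)⁻¹ = adj(I−A) / det(I−A).
Column A of adj(I−A): (0.1500, 0.0300, 0.9100); det(I−A) = 0.6710.
m_A = (0.1500 + 0.0300 + 0.9100) / 0.6710 = 1.09 / 0.6710 ≈ 1.624.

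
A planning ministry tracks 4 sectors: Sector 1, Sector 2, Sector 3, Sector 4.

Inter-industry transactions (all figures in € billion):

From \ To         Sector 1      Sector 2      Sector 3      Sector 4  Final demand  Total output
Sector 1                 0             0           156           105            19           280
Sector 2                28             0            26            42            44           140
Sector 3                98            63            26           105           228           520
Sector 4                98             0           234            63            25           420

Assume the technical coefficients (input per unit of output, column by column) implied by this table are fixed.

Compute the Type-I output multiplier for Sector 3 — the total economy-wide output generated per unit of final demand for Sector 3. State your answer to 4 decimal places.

m_3 = 4.5575

Technical coefficients a_ij = z_ij / X_j:
  a_11 = 0/280 = 0.00, a_21 = 28/280 = 0.10, a_31 = 98/280 = 0.35, a_41 = 98/280 = 0.35
  a_12 = 0/140 = 0.00, a_22 = 0/140 = 0.00, a_32 = 63/140 = 0.45, a_42 = 0/140 = 0.00
  a_13 = 156/520 = 0.30, a_23 = 26/520 = 0.05, a_33 = 26/520 = 0.05, a_43 = 234/520 = 0.45
  a_14 = 105/420 = 0.25, a_24 = 42/420 = 0.10, a_34 = 105/420 = 0.25, a_44 = 63/420 = 0.15
I − A =
  [   1.00     0.00    -0.30    -0.25]
  [  -0.10     1.00    -0.05    -0.10]
  [  -0.35    -0.45     0.95    -0.25]
  [  -0.35     0.00    -0.45     0.85]
Compute the cofactors C_ij = (−1)^(i+j)·(3×3 minor ij) of I−A; the adjugate is their transpose:
adj(I−A) = Cᵀ =
  [ 0.655625   0.165375   0.367500   0.320375]
  [ 0.137750   0.457000   0.130375   0.132625]
  [ 0.439000   0.343125   0.762500   0.393750]
  [ 0.502375   0.249750   0.555000   0.809000]
det(I−A) = Σ_j (I−A)_1j·C_1j = (1.00)(0.655625) + (0.00)(0.137750) + (-0.30)(0.439000) + (-0.25)(0.502375) = 0.39833125
(I − A)⁻¹ = adj(I−A) / det(I−A) ≈
  [   1.64593     0.41517     0.92260     0.80429]
  [   0.34582     1.14729     0.32730     0.33295]
  [   1.10210     0.86141     1.91424     0.98850]
  [   1.26120     0.62699     1.39331     2.03097]
The output multiplier for sector j is the column-j sum of the Leontief inverse (I − A)⁻¹ = adj(I−A) / det(I−A).
Column 3 of adj(I−A): (0.367500, 0.130375, 0.762500, 0.555000); det(I−A) = 0.39833125.
m_3 = (0.367500 + 0.130375 + 0.762500 + 0.555000) / 0.39833125 = 1.815375 / 0.39833125 ≈ 4.5575.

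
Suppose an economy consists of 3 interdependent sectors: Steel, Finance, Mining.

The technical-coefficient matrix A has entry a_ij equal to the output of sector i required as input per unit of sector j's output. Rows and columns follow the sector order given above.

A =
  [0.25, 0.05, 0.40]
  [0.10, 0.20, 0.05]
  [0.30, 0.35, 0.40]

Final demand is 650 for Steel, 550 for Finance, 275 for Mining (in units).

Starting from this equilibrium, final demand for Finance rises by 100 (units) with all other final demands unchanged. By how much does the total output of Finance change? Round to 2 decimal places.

Δx_F = 141.55

I − A =
  [   0.75    -0.05    -0.40]
  [  -0.10     0.80    -0.05]
  [  -0.30    -0.35     0.60]
Cofactors of I−A, C_ij = (−1)^(i+j)·(minor ij) (rows/columns in the sector order above):
  C_11 = (0.80)(0.60) − (-0.05)(-0.35) = 0.4625
  C_12 = −[(-0.10)(0.60) − (-0.05)(-0.30)] = 0.0750
  C_13 = (-0.10)(-0.35) − (0.80)(-0.30) = 0.2750
  C_21 = −[(-0.05)(0.60) − (-0.40)(-0.35)] = 0.1700
  C_22 = (0.75)(0.60) − (-0.40)(-0.30) = 0.3300
  C_23 = −[(0.75)(-0.35) − (-0.05)(-0.30)] = 0.2775
  C_31 = (-0.05)(-0.05) − (-0.40)(0.80) = 0.3225
  C_32 = −[(0.75)(-0.05) − (-0.40)(-0.10)] = 0.0775
  C_33 = (0.75)(0.80) − (-0.05)(-0.10) = 0.5950
det(I−A) = Σ_j (I−A)_1j·C_1j = (0.75)(0.4625) + (-0.05)(0.0750) + (-0.40)(0.2750) = 0.233125
adj(I−A) = Cᵀ =
  [ 0.4625   0.1700   0.3225]
  [ 0.0750   0.3300   0.0775]
  [ 0.2750   0.2775   0.5950]
(I − A)⁻¹ = adj(I−A) / det(I−A) ≈
  [   1.9839     0.7292     1.3834]
  [   0.3217     1.4155     0.3324]
  [   1.1796     1.1903     2.5523]
Δx = (I − A)⁻¹ Δd with Δd having +100 in the Finance component and 0 elsewhere.
So Δx_F = L_FF · (+100), where L_FF = adj(I−A)_FF / det(I−A) = 0.3300 / 0.233125.
Δx_F = 0.3300 × (+100) / 0.233125 = 33.00 / 0.233125 ≈ 141.55.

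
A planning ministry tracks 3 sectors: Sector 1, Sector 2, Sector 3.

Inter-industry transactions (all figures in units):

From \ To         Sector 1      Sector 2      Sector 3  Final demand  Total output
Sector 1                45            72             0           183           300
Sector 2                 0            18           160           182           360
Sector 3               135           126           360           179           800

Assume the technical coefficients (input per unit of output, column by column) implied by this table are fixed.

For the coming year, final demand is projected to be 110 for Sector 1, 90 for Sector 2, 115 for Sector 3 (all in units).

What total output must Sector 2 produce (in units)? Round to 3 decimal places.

x_2 = 195.090

Technical coefficients a_ij = z_ij / X_j:
  a_11 = 45/300 = 0.15, a_21 = 0/300 = 0.00, a_31 = 135/300 = 0.45
  a_12 = 72/360 = 0.20, a_22 = 18/360 = 0.05, a_32 = 126/360 = 0.35
  a_13 = 0/800 = 0.00, a_23 = 160/800 = 0.20, a_33 = 360/800 = 0.45
I − A =
  [   0.85    -0.20     0.00]
  [   0.00     0.95    -0.20]
  [  -0.45    -0.35     0.55]
Cofactors of I−A, C_ij = (−1)^(i+j)·(minor ij) (rows/columns in the sector order above):
  C_11 = (0.95)(0.55) − (-0.20)(-0.35) = 0.4525
  C_12 = −[(0.00)(0.55) − (-0.20)(-0.45)] = 0.0900
  C_13 = (0.00)(-0.35) − (0.95)(-0.45) = 0.4275
  C_21 = −[(-0.20)(0.55) − (0.00)(-0.35)] = 0.1100
  C_22 = (0.85)(0.55) − (0.00)(-0.45) = 0.4675
  C_23 = −[(0.85)(-0.35) − (-0.20)(-0.45)] = 0.3875
  C_31 = (-0.20)(-0.20) − (0.00)(0.95) = 0.0400
  C_32 = −[(0.85)(-0.20) − (0.00)(0.00)] = 0.1700
  C_33 = (0.85)(0.95) − (-0.20)(0.00) = 0.8075
det(I−A) = Σ_j (I−A)_1j·C_1j = (0.85)(0.4525) + (-0.20)(0.0900) + (0.00)(0.4275) = 0.366625
adj(I−A) = Cᵀ =
  [ 0.4525   0.1100   0.0400]
  [ 0.0900   0.4675   0.1700]
  [ 0.4275   0.3875   0.8075]
(I − A)⁻¹ = adj(I−A) / det(I−A) ≈
  [   1.2342     0.3000     0.1091]
  [   0.2455     1.2751     0.4637]
  [   1.1660     1.0569     2.2025]
x = (I − A)⁻¹ d = adj(I−A)·d / det(I−A), with det(I−A) = 0.366625:
  x_1 = (0.4525·110 + 0.1100·90 + 0.0400·115) / 0.366625 = 64.275 / 0.366625 ≈ 175.315
  x_2 = (0.0900·110 + 0.4675·90 + 0.1700·115) / 0.366625 = 71.525 / 0.366625 ≈ 195.090
  x_3 = (0.4275·110 + 0.3875·90 + 0.8075·115) / 0.366625 = 174.7625 / 0.366625 ≈ 476.679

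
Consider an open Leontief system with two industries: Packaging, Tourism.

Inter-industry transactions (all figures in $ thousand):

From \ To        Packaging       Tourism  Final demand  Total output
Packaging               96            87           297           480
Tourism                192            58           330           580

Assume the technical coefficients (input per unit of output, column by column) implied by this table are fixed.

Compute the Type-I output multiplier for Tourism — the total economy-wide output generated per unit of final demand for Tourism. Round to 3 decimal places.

Technical coefficients a_ij = z_ij / X_j:
  a_PP = 96/480 = 0.20, a_TP = 192/480 = 0.40
  a_PT = 87/580 = 0.15, a_TT = 58/580 = 0.10
I − A =
  [   0.80    -0.15]
  [  -0.40     0.90]
det(I−A) = (0.80)(0.90) − (-0.15)(-0.40) = 0.6600
adj(I−A) = [[0.90, 0.15], [0.40, 0.80]]
(I − A)⁻¹ = adj(I−A) / det(I−A) ≈
  [   1.3636     0.2273]
  [   0.6061     1.2121]
The output multiplier for sector j is the column-j sum of the Leontief inverse (I − A)⁻¹ = adj(I−A) / det(I−A).
Column T of adj(I−A): (0.15, 0.80); det(I−A) = 0.6600.
m_T = (0.15 + 0.80) / 0.6600 = 0.95 / 0.6600 ≈ 1.439.

m_T = 1.439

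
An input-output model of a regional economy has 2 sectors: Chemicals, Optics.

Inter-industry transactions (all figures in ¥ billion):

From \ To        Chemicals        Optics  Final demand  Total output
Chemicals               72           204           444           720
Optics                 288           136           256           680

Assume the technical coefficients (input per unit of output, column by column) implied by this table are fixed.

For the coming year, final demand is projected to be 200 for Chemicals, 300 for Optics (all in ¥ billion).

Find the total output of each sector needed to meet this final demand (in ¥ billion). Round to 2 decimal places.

Technical coefficients a_ij = z_ij / X_j:
  a_11 = 72/720 = 0.10, a_21 = 288/720 = 0.40
  a_12 = 204/680 = 0.30, a_22 = 136/680 = 0.20
I − A =
  [   0.90    -0.30]
  [  -0.40     0.80]
det(I−A) = (0.90)(0.80) − (-0.30)(-0.40) = 0.6000
adj(I−A) = [[0.80, 0.30], [0.40, 0.90]]
(I − A)⁻¹ = adj(I−A) / det(I−A) ≈
  [   1.3333     0.5000]
  [   0.6667     1.5000]
x = (I − A)⁻¹ d = adj(I−A)·d / det(I−A), with det(I−A) = 0.6000:
  x_1 = (0.80·200 + 0.30·300) / 0.6000 = 250.00 / 0.6000 ≈ 416.67
  x_2 = (0.40·200 + 0.90·300) / 0.6000 = 350.00 / 0.6000 ≈ 583.33

x_1 = 416.67, x_2 = 583.33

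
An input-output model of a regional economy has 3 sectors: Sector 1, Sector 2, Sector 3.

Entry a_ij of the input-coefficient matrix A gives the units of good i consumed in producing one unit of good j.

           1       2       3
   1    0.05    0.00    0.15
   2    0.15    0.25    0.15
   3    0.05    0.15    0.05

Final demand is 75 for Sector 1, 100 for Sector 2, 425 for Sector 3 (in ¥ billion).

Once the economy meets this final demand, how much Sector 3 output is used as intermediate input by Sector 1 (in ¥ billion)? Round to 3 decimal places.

I − A =
  [   0.95     0.00    -0.15]
  [  -0.15     0.75    -0.15]
  [  -0.05    -0.15     0.95]
Cofactors of I−A, C_ij = (−1)^(i+j)·(minor ij) (rows/columns in the sector order above):
  C_11 = (0.75)(0.95) − (-0.15)(-0.15) = 0.6900
  C_12 = −[(-0.15)(0.95) − (-0.15)(-0.05)] = 0.1500
  C_13 = (-0.15)(-0.15) − (0.75)(-0.05) = 0.0600
  C_21 = −[(0.00)(0.95) − (-0.15)(-0.15)] = 0.0225
  C_22 = (0.95)(0.95) − (-0.15)(-0.05) = 0.8950
  C_23 = −[(0.95)(-0.15) − (0.00)(-0.05)] = 0.1425
  C_31 = (0.00)(-0.15) − (-0.15)(0.75) = 0.1125
  C_32 = −[(0.95)(-0.15) − (-0.15)(-0.15)] = 0.1650
  C_33 = (0.95)(0.75) − (0.00)(-0.15) = 0.7125
det(I−A) = Σ_j (I−A)_1j·C_1j = (0.95)(0.6900) + (0.00)(0.1500) + (-0.15)(0.0600) = 0.6465
adj(I−A) = Cᵀ =
  [ 0.6900   0.0225   0.1125]
  [ 0.1500   0.8950   0.1650]
  [ 0.0600   0.1425   0.7125]
(I − A)⁻¹ = adj(I−A) / det(I−A) ≈
  [   1.0673     0.0348     0.1740]
  [   0.2320     1.3844     0.2552]
  [   0.0928     0.2204     1.1021]
First solve x = (I − A)⁻¹ d = adj(I−A)·d / det(I−A); in particular x_1 = (0.6900·75 + 0.0225·100 + 0.1125·425) / 0.6465 = 101.8125 / 0.6465 ≈ 157.48260.
Intermediate flow from 3 to 1: z_31 = a_31 · x_1 = 0.05 × 101.8125 / 0.6465 = 5.090625 / 0.6465 ≈ 7.874.

z_31 = 7.874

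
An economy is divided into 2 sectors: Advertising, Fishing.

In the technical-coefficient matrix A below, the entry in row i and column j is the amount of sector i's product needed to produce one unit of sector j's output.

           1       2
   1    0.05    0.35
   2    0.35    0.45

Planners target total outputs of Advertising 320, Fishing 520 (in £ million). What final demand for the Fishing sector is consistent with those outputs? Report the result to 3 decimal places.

I − A =
  [   0.95    -0.35]
  [  -0.35     0.55]
d = (I − A) x:
  d_1 = (+0.95)·320 + (-0.35)·520 = 122.000
  d_2 = (-0.35)·320 + (+0.55)·520 = 174.000

d_2 = 174.000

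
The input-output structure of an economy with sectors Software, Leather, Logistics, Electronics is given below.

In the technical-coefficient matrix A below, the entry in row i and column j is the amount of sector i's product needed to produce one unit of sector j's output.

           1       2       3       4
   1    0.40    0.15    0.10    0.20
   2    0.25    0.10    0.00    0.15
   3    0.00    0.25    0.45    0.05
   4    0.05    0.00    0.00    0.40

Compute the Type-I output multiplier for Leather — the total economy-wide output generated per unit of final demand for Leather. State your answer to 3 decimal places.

I − A =
  [   0.60    -0.15    -0.10    -0.20]
  [  -0.25     0.90     0.00    -0.15]
  [   0.00    -0.25     0.55    -0.05]
  [  -0.05     0.00     0.00     0.60]
Compute the cofactors C_ij = (−1)^(i+j)·(3×3 minor ij) of I−A; the adjugate is their transpose:
adj(I−A) = Cᵀ =
  [ 0.297000   0.064500   0.054000   0.119625]
  [ 0.086625   0.192250   0.015750   0.078250]
  [ 0.041625   0.087875   0.291375   0.060125]
  [ 0.024750   0.005375   0.004500   0.270125]
det(I−A) = Σ_j (I−A)_1j·C_1j = (0.60)(0.297000) + (-0.15)(0.086625) + (-0.10)(0.041625) + (-0.20)(0.024750) = 0.15609375
(I − A)⁻¹ = adj(I−A) / det(I−A) ≈
  [   1.9027     0.4132     0.3459     0.7664]
  [   0.5550     1.2316     0.1009     0.5013]
  [   0.2667     0.5630     1.8667     0.3852]
  [   0.1586     0.0344     0.0288     1.7305]
The output multiplier for sector j is the column-j sum of the Leontief inverse (I − A)⁻¹ = adj(I−A) / det(I−A).
Column 2 of adj(I−A): (0.064500, 0.192250, 0.087875, 0.005375); det(I−A) = 0.15609375.
m_2 = (0.064500 + 0.192250 + 0.087875 + 0.005375) / 0.15609375 = 0.35 / 0.15609375 ≈ 2.242.

m_2 = 2.242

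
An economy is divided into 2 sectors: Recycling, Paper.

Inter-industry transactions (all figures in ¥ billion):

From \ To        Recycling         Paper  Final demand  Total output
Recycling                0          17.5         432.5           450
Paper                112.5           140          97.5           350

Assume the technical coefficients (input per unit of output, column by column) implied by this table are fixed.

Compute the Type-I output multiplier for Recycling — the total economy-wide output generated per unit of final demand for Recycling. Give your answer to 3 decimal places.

Technical coefficients a_ij = z_ij / X_j:
  a_11 = 0/450 = 0.00, a_21 = 112.5/450 = 0.25
  a_12 = 17.5/350 = 0.05, a_22 = 140/350 = 0.40
I − A =
  [   1.00    -0.05]
  [  -0.25     0.60]
det(I−A) = (1.00)(0.60) − (-0.05)(-0.25) = 0.5875
adj(I−A) = [[0.60, 0.05], [0.25, 1.00]]
(I − A)⁻¹ = adj(I−A) / det(I−A) ≈
  [   1.0213     0.0851]
  [   0.4255     1.7021]
The output multiplier for sector j is the column-j sum of the Leontief inverse (I − A)⁻¹ = adj(I−A) / det(I−A).
Column 1 of adj(I−A): (0.60, 0.25); det(I−A) = 0.5875.
m_1 = (0.60 + 0.25) / 0.5875 = 0.85 / 0.5875 ≈ 1.447.

m_1 = 1.447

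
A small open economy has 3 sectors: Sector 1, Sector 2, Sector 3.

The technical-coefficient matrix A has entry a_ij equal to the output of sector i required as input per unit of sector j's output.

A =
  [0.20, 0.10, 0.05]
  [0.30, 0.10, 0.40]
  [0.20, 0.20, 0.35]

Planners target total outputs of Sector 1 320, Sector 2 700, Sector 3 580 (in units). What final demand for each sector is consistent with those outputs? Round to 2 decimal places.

d_1 = 157.00, d_2 = 302.00, d_3 = 173.00

I − A =
  [   0.80    -0.10    -0.05]
  [  -0.30     0.90    -0.40]
  [  -0.20    -0.20     0.65]
d = (I − A) x:
  d_1 = (+0.80)·320 + (-0.10)·700 + (-0.05)·580 = 157.00
  d_2 = (-0.30)·320 + (+0.90)·700 + (-0.40)·580 = 302.00
  d_3 = (-0.20)·320 + (-0.20)·700 + (+0.65)·580 = 173.00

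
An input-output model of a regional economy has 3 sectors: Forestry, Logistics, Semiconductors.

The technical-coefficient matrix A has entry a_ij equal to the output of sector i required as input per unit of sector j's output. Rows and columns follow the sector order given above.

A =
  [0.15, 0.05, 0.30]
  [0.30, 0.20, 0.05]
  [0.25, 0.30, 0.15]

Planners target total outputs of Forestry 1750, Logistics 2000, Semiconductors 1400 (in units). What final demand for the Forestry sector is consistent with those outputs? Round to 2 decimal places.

I − A =
  [   0.85    -0.05    -0.30]
  [  -0.30     0.80    -0.05]
  [  -0.25    -0.30     0.85]
d = (I − A) x:
  d_F = (+0.85)·1750 + (-0.05)·2000 + (-0.30)·1400 = 967.50
  d_L = (-0.30)·1750 + (+0.80)·2000 + (-0.05)·1400 = 1005.00
  d_S = (-0.25)·1750 + (-0.30)·2000 + (+0.85)·1400 = 152.50

d_F = 967.50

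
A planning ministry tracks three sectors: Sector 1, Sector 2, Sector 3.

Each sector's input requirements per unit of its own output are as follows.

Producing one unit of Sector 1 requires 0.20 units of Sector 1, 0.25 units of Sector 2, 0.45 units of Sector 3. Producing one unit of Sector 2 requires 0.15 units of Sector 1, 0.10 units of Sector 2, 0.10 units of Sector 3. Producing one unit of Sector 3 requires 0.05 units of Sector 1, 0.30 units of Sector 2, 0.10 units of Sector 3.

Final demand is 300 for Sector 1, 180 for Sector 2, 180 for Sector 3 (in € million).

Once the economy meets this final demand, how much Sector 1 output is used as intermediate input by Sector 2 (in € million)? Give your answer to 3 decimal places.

z_12 = 76.299

I − A =
  [   0.80    -0.15    -0.05]
  [  -0.25     0.90    -0.30]
  [  -0.45    -0.10     0.90]
Cofactors of I−A, C_ij = (−1)^(i+j)·(minor ij) (rows/columns in the sector order above):
  C_11 = (0.90)(0.90) − (-0.30)(-0.10) = 0.7800
  C_12 = −[(-0.25)(0.90) − (-0.30)(-0.45)] = 0.3600
  C_13 = (-0.25)(-0.10) − (0.90)(-0.45) = 0.4300
  C_21 = −[(-0.15)(0.90) − (-0.05)(-0.10)] = 0.1400
  C_22 = (0.80)(0.90) − (-0.05)(-0.45) = 0.6975
  C_23 = −[(0.80)(-0.10) − (-0.15)(-0.45)] = 0.1475
  C_31 = (-0.15)(-0.30) − (-0.05)(0.90) = 0.0900
  C_32 = −[(0.80)(-0.30) − (-0.05)(-0.25)] = 0.2525
  C_33 = (0.80)(0.90) − (-0.15)(-0.25) = 0.6825
det(I−A) = Σ_j (I−A)_1j·C_1j = (0.80)(0.7800) + (-0.15)(0.3600) + (-0.05)(0.4300) = 0.5485
adj(I−A) = Cᵀ =
  [ 0.7800   0.1400   0.0900]
  [ 0.3600   0.6975   0.2525]
  [ 0.4300   0.1475   0.6825]
(I − A)⁻¹ = adj(I−A) / det(I−A) ≈
  [   1.4221     0.2552     0.1641]
  [   0.6563     1.2716     0.4603]
  [   0.7840     0.2689     1.2443]
First solve x = (I − A)⁻¹ d = adj(I−A)·d / det(I−A); in particular x_2 = (0.3600·300 + 0.6975·180 + 0.2525·180) / 0.5485 = 279.00 / 0.5485 ≈ 508.65998.
Intermediate flow from 1 to 2: z_12 = a_12 · x_2 = 0.15 × 279.00 / 0.5485 = 41.85 / 0.5485 ≈ 76.299.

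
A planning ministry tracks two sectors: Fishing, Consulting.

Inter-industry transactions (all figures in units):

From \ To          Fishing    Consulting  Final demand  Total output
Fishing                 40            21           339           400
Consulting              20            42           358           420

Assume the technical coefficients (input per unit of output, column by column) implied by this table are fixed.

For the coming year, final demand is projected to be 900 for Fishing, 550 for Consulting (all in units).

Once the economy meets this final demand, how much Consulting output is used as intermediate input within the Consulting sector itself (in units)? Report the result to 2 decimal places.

Technical coefficients a_ij = z_ij / X_j:
  a_FF = 40/400 = 0.10, a_CF = 20/400 = 0.05
  a_FC = 21/420 = 0.05, a_CC = 42/420 = 0.10
I − A =
  [   0.90    -0.05]
  [  -0.05     0.90]
det(I−A) = (0.90)(0.90) − (-0.05)(-0.05) = 0.8075
adj(I−A) = [[0.90, 0.05], [0.05, 0.90]]
(I − A)⁻¹ = adj(I−A) / det(I−A) ≈
  [   1.1146     0.0619]
  [   0.0619     1.1146]
First solve x = (I − A)⁻¹ d = adj(I−A)·d / det(I−A); in particular x_C = (0.05·900 + 0.90·550) / 0.8075 = 540.00 / 0.8075 ≈ 668.7307.
Intermediate flow from C to C: z_CC = a_CC · x_C = 0.10 × 540.00 / 0.8075 = 54.00 / 0.8075 ≈ 66.87.

z_CC = 66.87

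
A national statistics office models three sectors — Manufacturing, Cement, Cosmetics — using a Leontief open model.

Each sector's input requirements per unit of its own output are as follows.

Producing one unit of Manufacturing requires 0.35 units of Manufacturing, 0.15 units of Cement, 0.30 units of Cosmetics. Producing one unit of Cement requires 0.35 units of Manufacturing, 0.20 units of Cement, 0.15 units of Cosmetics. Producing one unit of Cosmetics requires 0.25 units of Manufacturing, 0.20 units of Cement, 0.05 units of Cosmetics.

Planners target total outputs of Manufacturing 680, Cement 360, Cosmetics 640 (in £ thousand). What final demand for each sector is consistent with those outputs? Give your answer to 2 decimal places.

I − A =
  [   0.65    -0.35    -0.25]
  [  -0.15     0.80    -0.20]
  [  -0.30    -0.15     0.95]
d = (I − A) x:
  d_1 = (+0.65)·680 + (-0.35)·360 + (-0.25)·640 = 156.00
  d_2 = (-0.15)·680 + (+0.80)·360 + (-0.20)·640 = 58.00
  d_3 = (-0.30)·680 + (-0.15)·360 + (+0.95)·640 = 350.00

d_1 = 156.00, d_2 = 58.00, d_3 = 350.00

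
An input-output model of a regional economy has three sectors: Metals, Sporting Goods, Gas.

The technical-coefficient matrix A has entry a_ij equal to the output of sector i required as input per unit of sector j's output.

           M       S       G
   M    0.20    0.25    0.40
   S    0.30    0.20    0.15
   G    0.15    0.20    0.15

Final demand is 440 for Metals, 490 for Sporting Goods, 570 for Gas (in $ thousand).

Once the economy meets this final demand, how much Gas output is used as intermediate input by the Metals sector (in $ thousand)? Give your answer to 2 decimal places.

I − A =
  [   0.80    -0.25    -0.40]
  [  -0.30     0.80    -0.15]
  [  -0.15    -0.20     0.85]
Cofactors of I−A, C_ij = (−1)^(i+j)·(minor ij) (rows/columns in the sector order above):
  C_11 = (0.80)(0.85) − (-0.15)(-0.20) = 0.6500
  C_12 = −[(-0.30)(0.85) − (-0.15)(-0.15)] = 0.2775
  C_13 = (-0.30)(-0.20) − (0.80)(-0.15) = 0.1800
  C_21 = −[(-0.25)(0.85) − (-0.40)(-0.20)] = 0.2925
  C_22 = (0.80)(0.85) − (-0.40)(-0.15) = 0.6200
  C_23 = −[(0.80)(-0.20) − (-0.25)(-0.15)] = 0.1975
  C_31 = (-0.25)(-0.15) − (-0.40)(0.80) = 0.3575
  C_32 = −[(0.80)(-0.15) − (-0.40)(-0.30)] = 0.2400
  C_33 = (0.80)(0.80) − (-0.25)(-0.30) = 0.5650
det(I−A) = Σ_j (I−A)_1j·C_1j = (0.80)(0.6500) + (-0.25)(0.2775) + (-0.40)(0.1800) = 0.378625
adj(I−A) = Cᵀ =
  [ 0.6500   0.2925   0.3575]
  [ 0.2775   0.6200   0.2400]
  [ 0.1800   0.1975   0.5650]
(I − A)⁻¹ = adj(I−A) / det(I−A) ≈
  [   1.7167     0.7725     0.9442]
  [   0.7329     1.6375     0.6339]
  [   0.4754     0.5216     1.4922]
First solve x = (I − A)⁻¹ d = adj(I−A)·d / det(I−A); in particular x_M = (0.6500·440 + 0.2925·490 + 0.3575·570) / 0.378625 = 633.10 / 0.378625 ≈ 1672.1030.
Intermediate flow from G to M: z_GM = a_GM · x_M = 0.15 × 633.10 / 0.378625 = 94.965 / 0.378625 ≈ 250.82.

z_GM = 250.82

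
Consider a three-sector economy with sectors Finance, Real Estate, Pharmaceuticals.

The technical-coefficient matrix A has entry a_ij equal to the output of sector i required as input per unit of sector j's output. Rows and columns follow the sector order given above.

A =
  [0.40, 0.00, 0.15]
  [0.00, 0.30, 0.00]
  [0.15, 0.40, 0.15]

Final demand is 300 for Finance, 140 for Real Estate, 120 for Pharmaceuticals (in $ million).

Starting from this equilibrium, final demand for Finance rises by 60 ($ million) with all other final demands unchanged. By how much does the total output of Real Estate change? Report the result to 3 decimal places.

Δx_2 = 0.000

I − A =
  [   0.60     0.00    -0.15]
  [   0.00     0.70     0.00]
  [  -0.15    -0.40     0.85]
Cofactors of I−A, C_ij = (−1)^(i+j)·(minor ij) (rows/columns in the sector order above):
  C_11 = (0.70)(0.85) − (0.00)(-0.40) = 0.5950
  C_12 = −[(0.00)(0.85) − (0.00)(-0.15)] = 0.0000
  C_13 = (0.00)(-0.40) − (0.70)(-0.15) = 0.1050
  C_21 = −[(0.00)(0.85) − (-0.15)(-0.40)] = 0.0600
  C_22 = (0.60)(0.85) − (-0.15)(-0.15) = 0.4875
  C_23 = −[(0.60)(-0.40) − (0.00)(-0.15)] = 0.2400
  C_31 = (0.00)(0.00) − (-0.15)(0.70) = 0.1050
  C_32 = −[(0.60)(0.00) − (-0.15)(0.00)] = 0.0000
  C_33 = (0.60)(0.70) − (0.00)(0.00) = 0.4200
det(I−A) = Σ_j (I−A)_1j·C_1j = (0.60)(0.5950) + (0.00)(0.0000) + (-0.15)(0.1050) = 0.34125
adj(I−A) = Cᵀ =
  [ 0.5950   0.0600   0.1050]
  [ 0.0000   0.4875   0.0000]
  [ 0.1050   0.2400   0.4200]
(I − A)⁻¹ = adj(I−A) / det(I−A) ≈
  [   1.7436     0.1758     0.3077]
  [   0.0000     1.4286     0.0000]
  [   0.3077     0.7033     1.2308]
Δx = (I − A)⁻¹ Δd with Δd having +60 in the Finance component and 0 elsewhere.
So Δx_2 = L_21 · (+60), where L_21 = adj(I−A)_21 / det(I−A) = 0.0000 / 0.34125.
Δx_2 = 0.0000 × (+60) / 0.34125 = 0.00 / 0.34125 = 0.000.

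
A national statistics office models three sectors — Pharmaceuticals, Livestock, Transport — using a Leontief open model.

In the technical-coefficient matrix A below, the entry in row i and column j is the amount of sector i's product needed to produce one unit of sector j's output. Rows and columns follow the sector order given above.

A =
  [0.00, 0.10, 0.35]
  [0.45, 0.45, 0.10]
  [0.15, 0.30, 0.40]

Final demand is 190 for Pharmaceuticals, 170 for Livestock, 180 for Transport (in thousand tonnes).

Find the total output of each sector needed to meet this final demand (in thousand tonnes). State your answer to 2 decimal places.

x_P = 621.88, x_L = 990.79, x_T = 950.86

I − A =
  [   1.00    -0.10    -0.35]
  [  -0.45     0.55    -0.10]
  [  -0.15    -0.30     0.60]
Cofactors of I−A, C_ij = (−1)^(i+j)·(minor ij) (rows/columns in the sector order above):
  C_11 = (0.55)(0.60) − (-0.10)(-0.30) = 0.3000
  C_12 = −[(-0.45)(0.60) − (-0.10)(-0.15)] = 0.2850
  C_13 = (-0.45)(-0.30) − (0.55)(-0.15) = 0.2175
  C_21 = −[(-0.10)(0.60) − (-0.35)(-0.30)] = 0.1650
  C_22 = (1.00)(0.60) − (-0.35)(-0.15) = 0.5475
  C_23 = −[(1.00)(-0.30) − (-0.10)(-0.15)] = 0.3150
  C_31 = (-0.10)(-0.10) − (-0.35)(0.55) = 0.2025
  C_32 = −[(1.00)(-0.10) − (-0.35)(-0.45)] = 0.2575
  C_33 = (1.00)(0.55) − (-0.10)(-0.45) = 0.5050
det(I−A) = Σ_j (I−A)_1j·C_1j = (1.00)(0.3000) + (-0.10)(0.2850) + (-0.35)(0.2175) = 0.195375
adj(I−A) = Cᵀ =
  [ 0.3000   0.1650   0.2025]
  [ 0.2850   0.5475   0.2575]
  [ 0.2175   0.3150   0.5050]
(I − A)⁻¹ = adj(I−A) / det(I−A) ≈
  [   1.5355     0.8445     1.0365]
  [   1.4587     2.8023     1.3180]
  [   1.1132     1.6123     2.5848]
x = (I − A)⁻¹ d = adj(I−A)·d / det(I−A), with det(I−A) = 0.195375:
  x_P = (0.3000·190 + 0.1650·170 + 0.2025·180) / 0.195375 = 121.50 / 0.195375 ≈ 621.88
  x_L = (0.2850·190 + 0.5475·170 + 0.2575·180) / 0.195375 = 193.575 / 0.195375 ≈ 990.79
  x_T = (0.2175·190 + 0.3150·170 + 0.5050·180) / 0.195375 = 185.775 / 0.195375 ≈ 950.86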